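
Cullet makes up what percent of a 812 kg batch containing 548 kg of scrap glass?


Cullet ratio = (cullet mass / total batch mass) * 100
  Ratio = 548 / 812 * 100 = 67.49%

67.49%


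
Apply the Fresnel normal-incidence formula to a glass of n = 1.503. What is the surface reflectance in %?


Fresnel reflectance at normal incidence:
  R = ((n - 1)/(n + 1))^2
  (n - 1)/(n + 1) = (1.503 - 1)/(1.503 + 1) = 0.200959
  R = 0.200959^2 = 0.0403845
  R(%) = 0.0403845 * 100 = 4.038%

4.038%


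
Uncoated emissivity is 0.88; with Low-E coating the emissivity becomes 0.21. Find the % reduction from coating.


Percentage reduction = (1 - coated/uncoated) * 100
  Ratio = 0.21 / 0.88 = 0.2386
  Reduction = (1 - 0.2386) * 100 = 76.1%

76.1%


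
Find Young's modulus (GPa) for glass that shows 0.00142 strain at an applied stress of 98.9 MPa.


Young's modulus: E = stress / strain
  E = 98.9 MPa / 0.00142 = 69647.89 MPa
Convert to GPa: 69647.89 / 1000 = 69.65 GPa

69.65 GPa


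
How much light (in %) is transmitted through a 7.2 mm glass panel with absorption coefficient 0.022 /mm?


Beer-Lambert law: T = exp(-alpha * thickness)
  exponent = -0.022 * 7.2 = -0.1584
  T = exp(-0.1584) = 0.8535
  Percentage = 0.8535 * 100 = 85.35%

85.35%


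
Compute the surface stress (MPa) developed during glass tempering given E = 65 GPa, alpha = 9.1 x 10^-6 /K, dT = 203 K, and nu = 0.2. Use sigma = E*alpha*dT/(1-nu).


Tempering stress: sigma = E * alpha * dT / (1 - nu)
  E (MPa) = 65 * 1000 = 65000
  Numerator = 65000 * (9.1 x 10^-6) * 203 = 120.0745
  Denominator = 1 - 0.2 = 0.8
  sigma = 120.0745 / 0.8 = 150.1 MPa

150.1 MPa


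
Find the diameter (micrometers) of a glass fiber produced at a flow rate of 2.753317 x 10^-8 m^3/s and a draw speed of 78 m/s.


Cross-sectional area from continuity:
  A = Q / v = 2.753317 x 10^-8 / 78 = 3.529894 x 10^-10 m^2
Diameter from circular cross-section:
  d = sqrt(4A / pi) * 10^6 (m -> um)
  d = sqrt(4 * 3.529894 x 10^-10 / pi) * 10^6 = 21.2 um

21.2 um


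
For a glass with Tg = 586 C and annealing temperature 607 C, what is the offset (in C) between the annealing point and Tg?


Offset = T_anneal - Tg:
  offset = 607 - 586 = 21 C

21 C


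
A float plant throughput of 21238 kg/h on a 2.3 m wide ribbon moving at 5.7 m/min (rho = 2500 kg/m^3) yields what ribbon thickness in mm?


Ribbon cross-section from mass balance:
  Volume rate = throughput / density = 21238 / 2500 = 8.4952 m^3/h
  thickness = volume rate / (speed * 60 * width), i.e.
  thickness = throughput / (60 * speed * width * density) * 1000
  thickness = 21238 / (60 * 5.7 * 2.3 * 2500) * 1000 = 10.8 mm

10.8 mm


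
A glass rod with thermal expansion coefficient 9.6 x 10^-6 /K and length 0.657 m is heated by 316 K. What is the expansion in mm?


Thermal expansion formula: dL = alpha * L0 * dT
  dL = (9.6 x 10^-6) * 0.657 * 316 = 0.00199308 m
Convert to mm: 0.00199308 * 1000 = 1.9931 mm

1.9931 mm


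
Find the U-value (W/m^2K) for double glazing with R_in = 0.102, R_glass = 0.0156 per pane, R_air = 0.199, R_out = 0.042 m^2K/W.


Total thermal resistance (series):
  R_total = R_in + R_glass + R_air + R_glass + R_out
  R_total = 0.102 + 0.0156 + 0.199 + 0.0156 + 0.042 = 0.3742 m^2K/W
U-value = 1 / R_total = 1 / 0.3742 = 2.672 W/m^2K

2.672 W/m^2K


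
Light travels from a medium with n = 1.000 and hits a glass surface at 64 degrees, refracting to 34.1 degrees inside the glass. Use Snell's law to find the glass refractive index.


Apply Snell's law: n1 * sin(theta1) = n2 * sin(theta2)
  n2 = n1 * sin(theta1) / sin(theta2)
  sin(64) = 0.898794
  sin(34.1) = 0.560639
  n2 = 1.000 * 0.898794 / 0.560639 = 1.6032

1.6032


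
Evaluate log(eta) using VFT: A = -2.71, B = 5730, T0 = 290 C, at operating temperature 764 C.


VFT equation: log(eta) = A + B / (T - T0)
  T - T0 = 764 - 290 = 474
  B / (T - T0) = 5730 / 474 = 12.089
  log(eta) = -2.71 + 12.089 = 9.379

9.379


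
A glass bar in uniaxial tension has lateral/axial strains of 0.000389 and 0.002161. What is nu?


Poisson's ratio: nu = lateral strain / axial strain
  nu = 0.000389 / 0.002161 = 0.18

0.18


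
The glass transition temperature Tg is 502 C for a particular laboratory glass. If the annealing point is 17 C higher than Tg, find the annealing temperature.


The annealing temperature is Tg plus the offset:
  T_anneal = 502 + 17 = 519 C

519 C


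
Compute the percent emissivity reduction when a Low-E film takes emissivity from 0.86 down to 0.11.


Percentage reduction = (1 - coated/uncoated) * 100
  Ratio = 0.11 / 0.86 = 0.1279
  Reduction = (1 - 0.1279) * 100 = 87.2%

87.2%


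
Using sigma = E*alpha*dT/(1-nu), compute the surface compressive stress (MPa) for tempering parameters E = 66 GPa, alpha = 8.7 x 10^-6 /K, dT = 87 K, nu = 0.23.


Tempering stress: sigma = E * alpha * dT / (1 - nu)
  E (MPa) = 66 * 1000 = 66000
  Numerator = 66000 * (8.7 x 10^-6) * 87 = 49.9554
  Denominator = 1 - 0.23 = 0.77
  sigma = 49.9554 / 0.77 = 64.9 MPa

64.9 MPa


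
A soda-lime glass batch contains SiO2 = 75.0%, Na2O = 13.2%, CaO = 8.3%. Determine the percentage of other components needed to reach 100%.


Sum the three major oxides:
  SiO2 + Na2O + CaO = 75.0 + 13.2 + 8.3 = 96.5%
Subtract from 100%:
  Others = 100 - 96.5 = 3.5%

3.5%


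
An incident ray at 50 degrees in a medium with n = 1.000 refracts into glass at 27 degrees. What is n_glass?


Apply Snell's law: n1 * sin(theta1) = n2 * sin(theta2)
  n2 = n1 * sin(theta1) / sin(theta2)
  sin(50) = 0.766044
  sin(27) = 0.45399
  n2 = 1.000 * 0.766044 / 0.45399 = 1.6874

1.6874


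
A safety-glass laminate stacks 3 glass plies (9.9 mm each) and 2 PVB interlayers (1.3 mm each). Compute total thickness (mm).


Total thickness = glass contribution + PVB contribution
  Glass: 3 * 9.9 = 29.7 mm
  PVB: 2 * 1.3 = 2.6 mm
  Total = 29.7 + 2.6 = 32.3 mm

32.3 mm


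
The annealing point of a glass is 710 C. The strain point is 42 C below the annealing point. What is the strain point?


Strain point = annealing point - difference:
  T_strain = 710 - 42 = 668 C

668 C


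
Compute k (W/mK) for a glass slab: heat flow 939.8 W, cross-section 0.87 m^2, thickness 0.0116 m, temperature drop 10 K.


Fourier's law rearranged: k = Q * t / (A * dT)
  Numerator = 939.8 * 0.0116 = 10.90168
  Denominator = 0.87 * 10 = 8.7
  k = 10.90168 / 8.7 = 1.253 W/mK

1.253 W/mK


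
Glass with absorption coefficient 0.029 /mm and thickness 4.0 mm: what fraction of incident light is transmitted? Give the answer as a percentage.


Beer-Lambert law: T = exp(-alpha * thickness)
  exponent = -0.029 * 4.0 = -0.116
  T = exp(-0.116) = 0.8905
  Percentage = 0.8905 * 100 = 89.05%

89.05%


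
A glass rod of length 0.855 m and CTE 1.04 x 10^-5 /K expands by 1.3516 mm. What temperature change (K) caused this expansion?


Rearrange dL = alpha * L0 * dT for dT:
  dT = dL / (alpha * L0)
  dL (m) = 1.3516 / 1000 = 0.0013516
  dT = 0.0013516 / ((1.04 x 10^-5) * 0.855) = 152.0 K

152.0 K


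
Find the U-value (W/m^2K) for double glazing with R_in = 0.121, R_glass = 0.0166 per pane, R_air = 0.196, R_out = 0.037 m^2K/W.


Total thermal resistance (series):
  R_total = R_in + R_glass + R_air + R_glass + R_out
  R_total = 0.121 + 0.0166 + 0.196 + 0.0166 + 0.037 = 0.3872 m^2K/W
U-value = 1 / R_total = 1 / 0.3872 = 2.583 W/m^2K

2.583 W/m^2K


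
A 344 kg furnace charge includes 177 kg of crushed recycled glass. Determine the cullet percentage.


Cullet ratio = (cullet mass / total batch mass) * 100
  Ratio = 177 / 344 * 100 = 51.45%

51.45%


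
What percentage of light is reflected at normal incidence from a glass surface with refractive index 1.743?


Fresnel reflectance at normal incidence:
  R = ((n - 1)/(n + 1))^2
  (n - 1)/(n + 1) = (1.743 - 1)/(1.743 + 1) = 0.270871
  R = 0.270871^2 = 0.0733711
  R(%) = 0.0733711 * 100 = 7.337%

7.337%


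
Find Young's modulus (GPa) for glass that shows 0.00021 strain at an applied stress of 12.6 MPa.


Young's modulus: E = stress / strain
  E = 12.6 MPa / 0.00021 = 60000 MPa
Convert to GPa: 60000 / 1000 = 60.0 GPa

60.0 GPa


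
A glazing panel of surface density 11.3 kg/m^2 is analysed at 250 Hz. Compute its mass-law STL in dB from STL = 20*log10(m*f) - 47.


Mass law: STL = 20 * log10(m * f) - 47
  m * f = 11.3 * 250 = 2825
  log10(2825) = 3.45102
  STL = 20 * 3.45102 - 47 = 69.0204 - 47 = 22.0 dB

22.0 dB


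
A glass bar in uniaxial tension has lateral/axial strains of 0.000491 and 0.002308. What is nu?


Poisson's ratio: nu = lateral strain / axial strain
  nu = 0.000491 / 0.002308 = 0.2127

0.2127


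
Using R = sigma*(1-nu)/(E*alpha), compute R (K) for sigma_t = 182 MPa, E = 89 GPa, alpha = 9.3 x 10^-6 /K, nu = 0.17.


Thermal shock resistance: R = sigma * (1 - nu) / (E * alpha)
  Numerator = 182 * (1 - 0.17) = 151.06
  Denominator = 89 * 1000 * (9.3 x 10^-6) = 0.8277
  R = 151.06 / 0.8277 = 182.5 K

182.5 K


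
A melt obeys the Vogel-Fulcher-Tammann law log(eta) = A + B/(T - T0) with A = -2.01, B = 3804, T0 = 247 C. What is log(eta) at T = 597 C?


VFT equation: log(eta) = A + B / (T - T0)
  T - T0 = 597 - 247 = 350
  B / (T - T0) = 3804 / 350 = 10.869
  log(eta) = -2.01 + 10.869 = 8.859

8.859


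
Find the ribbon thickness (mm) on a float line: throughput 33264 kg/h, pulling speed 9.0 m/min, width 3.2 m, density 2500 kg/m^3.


Ribbon cross-section from mass balance:
  Volume rate = throughput / density = 33264 / 2500 = 13.3056 m^3/h
  thickness = volume rate / (speed * 60 * width), i.e.
  thickness = throughput / (60 * speed * width * density) * 1000
  thickness = 33264 / (60 * 9.0 * 3.2 * 2500) * 1000 = 7.7 mm

7.7 mm


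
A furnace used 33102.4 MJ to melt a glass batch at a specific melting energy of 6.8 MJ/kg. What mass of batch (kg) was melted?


Rearrange E = m * s for m:
  m = E / s
  m = 33102.4 / 6.8 = 4868.0 kg

4868.0 kg


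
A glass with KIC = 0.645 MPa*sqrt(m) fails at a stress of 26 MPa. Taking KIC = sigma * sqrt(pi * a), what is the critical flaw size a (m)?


Rearrange KIC = sigma * sqrt(pi * a):
  sqrt(pi * a) = KIC / sigma
  sqrt(pi * a) = 0.645 / 26 = 0.024808
  a = (KIC / sigma)^2 / pi
  a = 0.024808^2 / pi = 0.0001959 m

0.0001959 m


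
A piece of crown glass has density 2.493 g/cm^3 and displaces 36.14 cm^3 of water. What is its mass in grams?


Rearrange rho = m / V:
  m = rho * V
  m = 2.493 * 36.14 = 90.097 g

90.097 g


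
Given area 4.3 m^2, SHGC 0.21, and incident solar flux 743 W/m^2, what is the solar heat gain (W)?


Solar heat gain: Q = Area * SHGC * Irradiance
  Q = 4.3 * 0.21 * 743 = 670.9 W

670.9 W


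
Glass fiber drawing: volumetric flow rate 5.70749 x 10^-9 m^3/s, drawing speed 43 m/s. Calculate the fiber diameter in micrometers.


Cross-sectional area from continuity:
  A = Q / v = 5.70749 x 10^-9 / 43 = 1.327323 x 10^-10 m^2
Diameter from circular cross-section:
  d = sqrt(4A / pi) * 10^6 (m -> um)
  d = sqrt(4 * 1.327323 x 10^-10 / pi) * 10^6 = 13.0 um

13.0 um


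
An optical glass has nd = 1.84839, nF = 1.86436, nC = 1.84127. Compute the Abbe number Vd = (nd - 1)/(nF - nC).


Abbe number formula: Vd = (nd - 1) / (nF - nC)
  nd - 1 = 1.84839 - 1 = 0.84839
  nF - nC = 1.86436 - 1.84127 = 0.02309
  Vd = 0.84839 / 0.02309 = 36.74

36.74


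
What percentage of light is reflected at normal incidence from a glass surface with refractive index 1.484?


Fresnel reflectance at normal incidence:
  R = ((n - 1)/(n + 1))^2
  (n - 1)/(n + 1) = (1.484 - 1)/(1.484 + 1) = 0.194847
  R = 0.194847^2 = 0.0379654
  R(%) = 0.0379654 * 100 = 3.797%

3.797%


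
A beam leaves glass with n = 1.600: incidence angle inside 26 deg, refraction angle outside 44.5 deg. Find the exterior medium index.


Apply Snell's law: n1 * sin(theta1) = n2 * sin(theta2)
  n2 = n1 * sin(theta1) / sin(theta2)
  sin(26) = 0.438371
  sin(44.5) = 0.700909
  n2 = 1.600 * 0.438371 / 0.700909 = 1.0007

1.0007


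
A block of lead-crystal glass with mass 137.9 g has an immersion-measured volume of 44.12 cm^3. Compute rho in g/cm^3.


Use the definition of density:
  rho = mass / volume
  rho = 137.9 / 44.12 = 3.126 g/cm^3

3.126 g/cm^3


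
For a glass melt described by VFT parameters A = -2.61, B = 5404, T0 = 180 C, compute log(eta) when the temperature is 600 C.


VFT equation: log(eta) = A + B / (T - T0)
  T - T0 = 600 - 180 = 420
  B / (T - T0) = 5404 / 420 = 12.867
  log(eta) = -2.61 + 12.867 = 10.257

10.257


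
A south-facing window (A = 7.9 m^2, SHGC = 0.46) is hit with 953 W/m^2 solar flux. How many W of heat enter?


Solar heat gain: Q = Area * SHGC * Irradiance
  Q = 7.9 * 0.46 * 953 = 3463.2 W

3463.2 W


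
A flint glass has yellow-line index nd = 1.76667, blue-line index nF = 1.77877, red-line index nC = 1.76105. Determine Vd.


Abbe number formula: Vd = (nd - 1) / (nF - nC)
  nd - 1 = 1.76667 - 1 = 0.76667
  nF - nC = 1.77877 - 1.76105 = 0.01772
  Vd = 0.76667 / 0.01772 = 43.27

43.27


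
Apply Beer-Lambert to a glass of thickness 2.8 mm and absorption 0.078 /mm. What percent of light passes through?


Beer-Lambert law: T = exp(-alpha * thickness)
  exponent = -0.078 * 2.8 = -0.2184
  T = exp(-0.2184) = 0.8038
  Percentage = 0.8038 * 100 = 80.38%

80.38%


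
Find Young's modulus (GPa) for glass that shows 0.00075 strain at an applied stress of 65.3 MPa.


Young's modulus: E = stress / strain
  E = 65.3 MPa / 0.00075 = 87066.67 MPa
Convert to GPa: 87066.67 / 1000 = 87.07 GPa

87.07 GPa


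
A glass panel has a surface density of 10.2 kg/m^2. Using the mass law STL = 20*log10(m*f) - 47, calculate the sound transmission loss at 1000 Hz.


Mass law: STL = 20 * log10(m * f) - 47
  m * f = 10.2 * 1000 = 10200
  log10(10200) = 4.0086
  STL = 20 * 4.0086 - 47 = 80.172 - 47 = 33.2 dB

33.2 dB


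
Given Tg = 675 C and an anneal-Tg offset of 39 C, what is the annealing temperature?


The annealing temperature is Tg plus the offset:
  T_anneal = 675 + 39 = 714 C

714 C


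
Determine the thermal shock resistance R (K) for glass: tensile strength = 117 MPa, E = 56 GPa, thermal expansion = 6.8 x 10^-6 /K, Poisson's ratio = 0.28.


Thermal shock resistance: R = sigma * (1 - nu) / (E * alpha)
  Numerator = 117 * (1 - 0.28) = 84.24
  Denominator = 56 * 1000 * (6.8 x 10^-6) = 0.3808
  R = 84.24 / 0.3808 = 221.2 K

221.2 K


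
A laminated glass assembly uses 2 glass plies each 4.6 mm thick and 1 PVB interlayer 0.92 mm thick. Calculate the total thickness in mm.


Total thickness = glass contribution + PVB contribution
  Glass: 2 * 4.6 = 9.2 mm
  PVB: 1 * 0.92 = 0.92 mm
  Total = 9.2 + 0.92 = 10.12 mm

10.12 mm


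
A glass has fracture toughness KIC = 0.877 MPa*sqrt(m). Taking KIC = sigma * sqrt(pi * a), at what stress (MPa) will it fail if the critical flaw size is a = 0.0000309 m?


Rearrange KIC = sigma * sqrt(pi * a):
  sigma = KIC / sqrt(pi * a)
  sqrt(pi * 0.0000309) = 0.009853
  sigma = 0.877 / 0.009853 = 89.01 MPa

89.01 MPa


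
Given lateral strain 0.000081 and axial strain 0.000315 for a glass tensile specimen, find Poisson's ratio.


Poisson's ratio: nu = lateral strain / axial strain
  nu = 0.000081 / 0.000315 = 0.2571

0.2571


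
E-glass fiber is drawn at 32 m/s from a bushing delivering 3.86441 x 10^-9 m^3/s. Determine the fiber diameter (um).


Cross-sectional area from continuity:
  A = Q / v = 3.86441 x 10^-9 / 32 = 1.207628 x 10^-10 m^2
Diameter from circular cross-section:
  d = sqrt(4A / pi) * 10^6 (m -> um)
  d = sqrt(4 * 1.207628 x 10^-10 / pi) * 10^6 = 12.4 um

12.4 um


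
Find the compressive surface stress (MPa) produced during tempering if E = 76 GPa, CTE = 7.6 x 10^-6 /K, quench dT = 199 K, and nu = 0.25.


Tempering stress: sigma = E * alpha * dT / (1 - nu)
  E (MPa) = 76 * 1000 = 76000
  Numerator = 76000 * (7.6 x 10^-6) * 199 = 114.9424
  Denominator = 1 - 0.25 = 0.75
  sigma = 114.9424 / 0.75 = 153.3 MPa

153.3 MPa


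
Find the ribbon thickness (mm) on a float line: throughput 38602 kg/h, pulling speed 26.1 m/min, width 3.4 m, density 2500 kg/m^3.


Ribbon cross-section from mass balance:
  Volume rate = throughput / density = 38602 / 2500 = 15.4408 m^3/h
  thickness = volume rate / (speed * 60 * width), i.e.
  thickness = throughput / (60 * speed * width * density) * 1000
  thickness = 38602 / (60 * 26.1 * 3.4 * 2500) * 1000 = 2.9 mm

2.9 mm


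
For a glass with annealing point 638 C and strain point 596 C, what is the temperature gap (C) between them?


Gap = T_anneal - T_strain:
  gap = 638 - 596 = 42 C

42 C


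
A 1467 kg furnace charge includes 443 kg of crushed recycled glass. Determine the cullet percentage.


Cullet ratio = (cullet mass / total batch mass) * 100
  Ratio = 443 / 1467 * 100 = 30.2%

30.2%


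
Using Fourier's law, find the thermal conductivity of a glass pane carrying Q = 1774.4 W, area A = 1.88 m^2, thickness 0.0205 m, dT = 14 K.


Fourier's law rearranged: k = Q * t / (A * dT)
  Numerator = 1774.4 * 0.0205 = 36.3752
  Denominator = 1.88 * 14 = 26.32
  k = 36.3752 / 26.32 = 1.382 W/mK

1.382 W/mK


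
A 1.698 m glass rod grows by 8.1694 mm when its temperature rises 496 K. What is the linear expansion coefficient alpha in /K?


Rearrange dL = alpha * L0 * dT for alpha:
  alpha = dL / (L0 * dT)
  alpha = (8.1694 / 1000) / (1.698 * 496) = 0.0000097 /K = 9.7 x 10^-6 /K

9.7 x 10^-6 /K


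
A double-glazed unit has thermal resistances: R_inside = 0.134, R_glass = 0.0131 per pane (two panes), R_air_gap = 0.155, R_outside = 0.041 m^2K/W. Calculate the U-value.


Total thermal resistance (series):
  R_total = R_in + R_glass + R_air + R_glass + R_out
  R_total = 0.134 + 0.0131 + 0.155 + 0.0131 + 0.041 = 0.3562 m^2K/W
U-value = 1 / R_total = 1 / 0.3562 = 2.807 W/m^2K

2.807 W/m^2K


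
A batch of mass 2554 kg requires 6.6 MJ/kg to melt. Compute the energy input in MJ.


Total energy = mass * specific energy
  E = 2554 * 6.6 = 16856.4 MJ

16856.4 MJ


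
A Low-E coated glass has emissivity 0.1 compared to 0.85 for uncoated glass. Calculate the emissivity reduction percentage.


Percentage reduction = (1 - coated/uncoated) * 100
  Ratio = 0.1 / 0.85 = 0.1176
  Reduction = (1 - 0.1176) * 100 = 88.2%

88.2%


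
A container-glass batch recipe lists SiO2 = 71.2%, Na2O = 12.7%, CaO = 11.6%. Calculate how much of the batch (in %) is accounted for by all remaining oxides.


Sum the three major oxides:
  SiO2 + Na2O + CaO = 71.2 + 12.7 + 11.6 = 95.5%
Subtract from 100%:
  Others = 100 - 95.5 = 4.5%

4.5%


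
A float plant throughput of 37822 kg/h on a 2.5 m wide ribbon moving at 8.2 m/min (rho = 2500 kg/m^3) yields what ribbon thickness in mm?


Ribbon cross-section from mass balance:
  Volume rate = throughput / density = 37822 / 2500 = 15.1288 m^3/h
  thickness = volume rate / (speed * 60 * width), i.e.
  thickness = throughput / (60 * speed * width * density) * 1000
  thickness = 37822 / (60 * 8.2 * 2.5 * 2500) * 1000 = 12.3 mm

12.3 mm


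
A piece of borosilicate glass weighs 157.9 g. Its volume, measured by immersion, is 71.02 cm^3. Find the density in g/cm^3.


Use the definition of density:
  rho = mass / volume
  rho = 157.9 / 71.02 = 2.223 g/cm^3

2.223 g/cm^3


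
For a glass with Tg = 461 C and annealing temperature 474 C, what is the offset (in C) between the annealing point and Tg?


Offset = T_anneal - Tg:
  offset = 474 - 461 = 13 C

13 C


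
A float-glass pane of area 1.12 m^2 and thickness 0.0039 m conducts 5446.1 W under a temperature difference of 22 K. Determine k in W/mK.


Fourier's law rearranged: k = Q * t / (A * dT)
  Numerator = 5446.1 * 0.0039 = 21.23979
  Denominator = 1.12 * 22 = 24.64
  k = 21.23979 / 24.64 = 0.862 W/mK

0.862 W/mK


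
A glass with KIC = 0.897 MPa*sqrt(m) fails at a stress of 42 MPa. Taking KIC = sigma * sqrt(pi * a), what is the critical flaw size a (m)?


Rearrange KIC = sigma * sqrt(pi * a):
  sqrt(pi * a) = KIC / sigma
  sqrt(pi * a) = 0.897 / 42 = 0.021357
  a = (KIC / sigma)^2 / pi
  a = 0.021357^2 / pi = 0.0001452 m

0.0001452 m


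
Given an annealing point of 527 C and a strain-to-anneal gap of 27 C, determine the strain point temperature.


Strain point = annealing point - difference:
  T_strain = 527 - 27 = 500 C

500 C


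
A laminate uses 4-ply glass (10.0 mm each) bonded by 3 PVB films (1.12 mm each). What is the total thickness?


Total thickness = glass contribution + PVB contribution
  Glass: 4 * 10.0 = 40.0 mm
  PVB: 3 * 1.12 = 3.36 mm
  Total = 40.0 + 3.36 = 43.36 mm

43.36 mm


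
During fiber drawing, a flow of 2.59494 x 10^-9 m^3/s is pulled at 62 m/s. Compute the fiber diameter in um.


Cross-sectional area from continuity:
  A = Q / v = 2.59494 x 10^-9 / 62 = 4.185387 x 10^-11 m^2
Diameter from circular cross-section:
  d = sqrt(4A / pi) * 10^6 (m -> um)
  d = sqrt(4 * 4.185387 x 10^-11 / pi) * 10^6 = 7.3 um

7.3 um


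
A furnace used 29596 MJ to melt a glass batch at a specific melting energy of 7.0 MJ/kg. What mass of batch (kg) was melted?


Rearrange E = m * s for m:
  m = E / s
  m = 29596 / 7.0 = 4228.0 kg

4228.0 kg


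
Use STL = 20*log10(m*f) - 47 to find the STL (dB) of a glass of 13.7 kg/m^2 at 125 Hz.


Mass law: STL = 20 * log10(m * f) - 47
  m * f = 13.7 * 125 = 1712.5
  log10(1712.5) = 3.23363
  STL = 20 * 3.23363 - 47 = 64.6726 - 47 = 17.7 dB

17.7 dB


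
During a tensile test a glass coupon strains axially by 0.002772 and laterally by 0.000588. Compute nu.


Poisson's ratio: nu = lateral strain / axial strain
  nu = 0.000588 / 0.002772 = 0.2121

0.2121


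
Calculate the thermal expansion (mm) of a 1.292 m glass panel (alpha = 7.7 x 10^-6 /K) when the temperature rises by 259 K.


Thermal expansion formula: dL = alpha * L0 * dT
  dL = (7.7 x 10^-6) * 1.292 * 259 = 0.00257664 m
Convert to mm: 0.00257664 * 1000 = 2.5766 mm

2.5766 mm


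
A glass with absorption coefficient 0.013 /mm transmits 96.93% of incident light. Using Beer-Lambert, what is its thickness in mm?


Rearrange T = exp(-alpha * thickness):
  thickness = -ln(T) / alpha
  T = 96.93/100 = 0.9693
  ln(T) = -0.03118
  -ln(T) = 0.03118
  thickness = 0.03118 / 0.013 = 2.4 mm

2.4 mm


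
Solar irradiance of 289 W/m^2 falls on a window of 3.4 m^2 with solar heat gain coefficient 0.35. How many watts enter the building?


Solar heat gain: Q = Area * SHGC * Irradiance
  Q = 3.4 * 0.35 * 289 = 343.9 W

343.9 W


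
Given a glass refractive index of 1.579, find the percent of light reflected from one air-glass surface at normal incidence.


Fresnel reflectance at normal incidence:
  R = ((n - 1)/(n + 1))^2
  (n - 1)/(n + 1) = (1.579 - 1)/(1.579 + 1) = 0.224506
  R = 0.224506^2 = 0.0504029
  R(%) = 0.0504029 * 100 = 5.04%

5.04%


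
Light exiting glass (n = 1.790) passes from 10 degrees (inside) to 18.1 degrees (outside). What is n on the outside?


Apply Snell's law: n1 * sin(theta1) = n2 * sin(theta2)
  n2 = n1 * sin(theta1) / sin(theta2)
  sin(10) = 0.173648
  sin(18.1) = 0.310676
  n2 = 1.790 * 0.173648 / 0.310676 = 1.0005

1.0005


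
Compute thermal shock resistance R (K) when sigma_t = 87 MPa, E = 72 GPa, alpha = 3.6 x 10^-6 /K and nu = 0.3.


Thermal shock resistance: R = sigma * (1 - nu) / (E * alpha)
  Numerator = 87 * (1 - 0.3) = 60.9
  Denominator = 72 * 1000 * (3.6 x 10^-6) = 0.2592
  R = 60.9 / 0.2592 = 235.0 K

235.0 K


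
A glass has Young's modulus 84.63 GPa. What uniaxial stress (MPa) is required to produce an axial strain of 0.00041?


Rearrange E = sigma / epsilon:
  sigma = E * epsilon
  E (MPa) = 84.63 * 1000 = 84630
  sigma = 84630 * 0.00041 = 34.7 MPa

34.7 MPa


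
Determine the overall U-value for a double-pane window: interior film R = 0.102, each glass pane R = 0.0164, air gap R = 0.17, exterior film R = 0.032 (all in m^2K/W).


Total thermal resistance (series):
  R_total = R_in + R_glass + R_air + R_glass + R_out
  R_total = 0.102 + 0.0164 + 0.17 + 0.0164 + 0.032 = 0.3368 m^2K/W
U-value = 1 / R_total = 1 / 0.3368 = 2.969 W/m^2K

2.969 W/m^2K


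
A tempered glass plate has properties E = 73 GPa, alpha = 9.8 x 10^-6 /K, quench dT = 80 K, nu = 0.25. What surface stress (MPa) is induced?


Tempering stress: sigma = E * alpha * dT / (1 - nu)
  E (MPa) = 73 * 1000 = 73000
  Numerator = 73000 * (9.8 x 10^-6) * 80 = 57.232
  Denominator = 1 - 0.25 = 0.75
  sigma = 57.232 / 0.75 = 76.3 MPa

76.3 MPa


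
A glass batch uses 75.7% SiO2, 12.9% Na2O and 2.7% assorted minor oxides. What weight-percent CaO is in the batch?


Pieces sum to 100%:
  CaO = 100 - (SiO2 + Na2O + others)
  CaO = 100 - (75.7 + 12.9 + 2.7) = 8.7%

8.7%


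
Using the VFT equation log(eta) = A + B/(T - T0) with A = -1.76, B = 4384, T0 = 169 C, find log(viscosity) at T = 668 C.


VFT equation: log(eta) = A + B / (T - T0)
  T - T0 = 668 - 169 = 499
  B / (T - T0) = 4384 / 499 = 8.786
  log(eta) = -1.76 + 8.786 = 7.026

7.026


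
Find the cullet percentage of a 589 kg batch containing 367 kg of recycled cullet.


Cullet ratio = (cullet mass / total batch mass) * 100
  Ratio = 367 / 589 * 100 = 62.31%

62.31%


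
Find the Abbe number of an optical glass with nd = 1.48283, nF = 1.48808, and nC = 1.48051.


Abbe number formula: Vd = (nd - 1) / (nF - nC)
  nd - 1 = 1.48283 - 1 = 0.48283
  nF - nC = 1.48808 - 1.48051 = 0.00757
  Vd = 0.48283 / 0.00757 = 63.78

63.78


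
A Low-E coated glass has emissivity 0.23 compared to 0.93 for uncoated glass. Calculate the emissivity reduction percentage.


Percentage reduction = (1 - coated/uncoated) * 100
  Ratio = 0.23 / 0.93 = 0.2473
  Reduction = (1 - 0.2473) * 100 = 75.3%

75.3%


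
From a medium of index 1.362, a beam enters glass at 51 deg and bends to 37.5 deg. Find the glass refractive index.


Apply Snell's law: n1 * sin(theta1) = n2 * sin(theta2)
  n2 = n1 * sin(theta1) / sin(theta2)
  sin(51) = 0.777146
  sin(37.5) = 0.608761
  n2 = 1.362 * 0.777146 / 0.608761 = 1.7387

1.7387


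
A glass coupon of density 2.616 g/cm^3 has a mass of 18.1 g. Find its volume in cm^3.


Rearrange rho = m / V:
  V = m / rho
  V = 18.1 / 2.616 = 6.919 cm^3

6.919 cm^3


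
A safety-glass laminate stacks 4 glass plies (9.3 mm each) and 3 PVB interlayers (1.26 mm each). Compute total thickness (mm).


Total thickness = glass contribution + PVB contribution
  Glass: 4 * 9.3 = 37.2 mm
  PVB: 3 * 1.26 = 3.78 mm
  Total = 37.2 + 3.78 = 40.98 mm

40.98 mm


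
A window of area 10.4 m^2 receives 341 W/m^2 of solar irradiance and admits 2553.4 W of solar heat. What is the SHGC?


Rearrange Q = Area * SHGC * Irradiance:
  SHGC = Q / (Area * Irradiance)
  SHGC = 2553.4 / (10.4 * 341) = 0.72

0.72


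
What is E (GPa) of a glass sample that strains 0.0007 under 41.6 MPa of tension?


Young's modulus: E = stress / strain
  E = 41.6 MPa / 0.0007 = 59428.57 MPa
Convert to GPa: 59428.57 / 1000 = 59.43 GPa

59.43 GPa


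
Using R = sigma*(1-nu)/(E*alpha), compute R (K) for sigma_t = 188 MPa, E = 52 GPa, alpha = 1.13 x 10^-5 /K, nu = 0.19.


Thermal shock resistance: R = sigma * (1 - nu) / (E * alpha)
  Numerator = 188 * (1 - 0.19) = 152.28
  Denominator = 52 * 1000 * (1.13 x 10^-5) = 0.5876
  R = 152.28 / 0.5876 = 259.2 K

259.2 K


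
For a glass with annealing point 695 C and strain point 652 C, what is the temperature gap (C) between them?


Gap = T_anneal - T_strain:
  gap = 695 - 652 = 43 C

43 C


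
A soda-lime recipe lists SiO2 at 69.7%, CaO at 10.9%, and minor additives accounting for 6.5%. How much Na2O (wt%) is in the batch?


Pieces sum to 100%:
  Na2O = 100 - (SiO2 + CaO + others)
  Na2O = 100 - (69.7 + 10.9 + 6.5) = 12.9%

12.9%


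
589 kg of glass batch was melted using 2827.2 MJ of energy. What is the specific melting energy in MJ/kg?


Rearrange E = m * s for s:
  s = E / m
  s = 2827.2 / 589 = 4.8 MJ/kg

4.8 MJ/kg


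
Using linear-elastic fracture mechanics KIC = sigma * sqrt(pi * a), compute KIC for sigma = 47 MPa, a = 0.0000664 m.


Fracture toughness: KIC = sigma * sqrt(pi * a)
  pi * a = pi * 0.0000664 = 0.000208602
  sqrt(pi * a) = 0.014443
  KIC = 47 * 0.014443 = 0.679 MPa*sqrt(m)

0.679 MPa*sqrt(m)


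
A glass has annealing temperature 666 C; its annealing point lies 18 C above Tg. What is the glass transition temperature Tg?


Rearrange T_anneal = Tg + offset for Tg:
  Tg = T_anneal - offset = 666 - 18 = 648 C

648 C


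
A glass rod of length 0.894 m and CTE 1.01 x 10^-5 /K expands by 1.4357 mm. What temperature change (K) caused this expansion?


Rearrange dL = alpha * L0 * dT for dT:
  dT = dL / (alpha * L0)
  dL (m) = 1.4357 / 1000 = 0.0014357
  dT = 0.0014357 / ((1.01 x 10^-5) * 0.894) = 159.0 K

159.0 K


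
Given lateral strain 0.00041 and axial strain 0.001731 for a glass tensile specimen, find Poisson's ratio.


Poisson's ratio: nu = lateral strain / axial strain
  nu = 0.00041 / 0.001731 = 0.2369

0.2369


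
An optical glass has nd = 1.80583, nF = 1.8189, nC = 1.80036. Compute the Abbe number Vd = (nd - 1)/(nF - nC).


Abbe number formula: Vd = (nd - 1) / (nF - nC)
  nd - 1 = 1.80583 - 1 = 0.80583
  nF - nC = 1.8189 - 1.80036 = 0.01854
  Vd = 0.80583 / 0.01854 = 43.46

43.46


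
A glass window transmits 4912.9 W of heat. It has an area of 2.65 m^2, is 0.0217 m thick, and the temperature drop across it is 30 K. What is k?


Fourier's law rearranged: k = Q * t / (A * dT)
  Numerator = 4912.9 * 0.0217 = 106.60993
  Denominator = 2.65 * 30 = 79.5
  k = 106.60993 / 79.5 = 1.341 W/mK

1.341 W/mK


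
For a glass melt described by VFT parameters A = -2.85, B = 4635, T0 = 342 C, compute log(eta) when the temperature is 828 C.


VFT equation: log(eta) = A + B / (T - T0)
  T - T0 = 828 - 342 = 486
  B / (T - T0) = 4635 / 486 = 9.537
  log(eta) = -2.85 + 9.537 = 6.687

6.687


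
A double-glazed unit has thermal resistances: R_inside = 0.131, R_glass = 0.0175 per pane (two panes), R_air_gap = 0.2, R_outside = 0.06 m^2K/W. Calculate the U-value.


Total thermal resistance (series):
  R_total = R_in + R_glass + R_air + R_glass + R_out
  R_total = 0.131 + 0.0175 + 0.2 + 0.0175 + 0.06 = 0.426 m^2K/W
U-value = 1 / R_total = 1 / 0.426 = 2.347 W/m^2K

2.347 W/m^2K


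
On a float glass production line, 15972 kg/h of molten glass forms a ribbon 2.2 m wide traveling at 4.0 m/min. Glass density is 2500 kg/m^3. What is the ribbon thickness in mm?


Ribbon cross-section from mass balance:
  Volume rate = throughput / density = 15972 / 2500 = 6.3888 m^3/h
  thickness = volume rate / (speed * 60 * width), i.e.
  thickness = throughput / (60 * speed * width * density) * 1000
  thickness = 15972 / (60 * 4.0 * 2.2 * 2500) * 1000 = 12.1 mm

12.1 mm


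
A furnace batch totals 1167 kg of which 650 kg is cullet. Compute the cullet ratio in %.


Cullet ratio = (cullet mass / total batch mass) * 100
  Ratio = 650 / 1167 * 100 = 55.7%

55.7%


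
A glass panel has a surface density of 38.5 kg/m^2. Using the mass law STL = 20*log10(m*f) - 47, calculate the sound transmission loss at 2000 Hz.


Mass law: STL = 20 * log10(m * f) - 47
  m * f = 38.5 * 2000 = 77000
  log10(77000) = 4.88649
  STL = 20 * 4.88649 - 47 = 97.7298 - 47 = 50.7 dB

50.7 dB


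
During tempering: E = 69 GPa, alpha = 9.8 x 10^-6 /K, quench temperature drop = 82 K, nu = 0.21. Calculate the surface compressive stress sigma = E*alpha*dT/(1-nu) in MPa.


Tempering stress: sigma = E * alpha * dT / (1 - nu)
  E (MPa) = 69 * 1000 = 69000
  Numerator = 69000 * (9.8 x 10^-6) * 82 = 55.4484
  Denominator = 1 - 0.21 = 0.79
  sigma = 55.4484 / 0.79 = 70.2 MPa

70.2 MPa


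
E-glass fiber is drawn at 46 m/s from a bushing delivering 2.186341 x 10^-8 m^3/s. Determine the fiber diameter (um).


Cross-sectional area from continuity:
  A = Q / v = 2.186341 x 10^-8 / 46 = 4.752915 x 10^-10 m^2
Diameter from circular cross-section:
  d = sqrt(4A / pi) * 10^6 (m -> um)
  d = sqrt(4 * 4.752915 x 10^-10 / pi) * 10^6 = 24.6 um

24.6 um


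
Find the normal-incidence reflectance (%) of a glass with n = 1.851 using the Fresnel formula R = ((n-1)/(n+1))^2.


Fresnel reflectance at normal incidence:
  R = ((n - 1)/(n + 1))^2
  (n - 1)/(n + 1) = (1.851 - 1)/(1.851 + 1) = 0.298492
  R = 0.298492^2 = 0.0890975
  R(%) = 0.0890975 * 100 = 8.91%

8.91%


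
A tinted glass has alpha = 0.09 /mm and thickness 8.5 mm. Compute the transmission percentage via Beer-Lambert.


Beer-Lambert law: T = exp(-alpha * thickness)
  exponent = -0.09 * 8.5 = -0.765
  T = exp(-0.765) = 0.4653
  Percentage = 0.4653 * 100 = 46.53%

46.53%


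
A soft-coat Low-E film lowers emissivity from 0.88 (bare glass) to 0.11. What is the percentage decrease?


Percentage reduction = (1 - coated/uncoated) * 100
  Ratio = 0.11 / 0.88 = 0.125
  Reduction = (1 - 0.125) * 100 = 87.5%

87.5%


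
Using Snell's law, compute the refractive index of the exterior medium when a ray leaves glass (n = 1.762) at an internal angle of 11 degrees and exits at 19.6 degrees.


Apply Snell's law: n1 * sin(theta1) = n2 * sin(theta2)
  n2 = n1 * sin(theta1) / sin(theta2)
  sin(11) = 0.190809
  sin(19.6) = 0.335452
  n2 = 1.762 * 0.190809 / 0.335452 = 1.0022

1.0022


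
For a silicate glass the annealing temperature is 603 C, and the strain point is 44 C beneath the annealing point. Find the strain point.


Strain point = annealing point - difference:
  T_strain = 603 - 44 = 559 C

559 C


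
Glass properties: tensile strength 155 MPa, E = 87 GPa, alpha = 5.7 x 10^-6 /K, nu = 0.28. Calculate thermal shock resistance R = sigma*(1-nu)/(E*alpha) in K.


Thermal shock resistance: R = sigma * (1 - nu) / (E * alpha)
  Numerator = 155 * (1 - 0.28) = 111.6
  Denominator = 87 * 1000 * (5.7 x 10^-6) = 0.4959
  R = 111.6 / 0.4959 = 225.0 K

225.0 K


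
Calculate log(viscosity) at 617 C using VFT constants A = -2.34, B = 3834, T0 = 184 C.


VFT equation: log(eta) = A + B / (T - T0)
  T - T0 = 617 - 184 = 433
  B / (T - T0) = 3834 / 433 = 8.855
  log(eta) = -2.34 + 8.855 = 6.515

6.515


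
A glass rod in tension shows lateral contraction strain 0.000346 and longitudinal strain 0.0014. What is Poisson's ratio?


Poisson's ratio: nu = lateral strain / axial strain
  nu = 0.000346 / 0.0014 = 0.2471

0.2471


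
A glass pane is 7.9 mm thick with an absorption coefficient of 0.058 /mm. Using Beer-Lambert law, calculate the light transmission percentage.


Beer-Lambert law: T = exp(-alpha * thickness)
  exponent = -0.058 * 7.9 = -0.4582
  T = exp(-0.4582) = 0.6324
  Percentage = 0.6324 * 100 = 63.24%

63.24%


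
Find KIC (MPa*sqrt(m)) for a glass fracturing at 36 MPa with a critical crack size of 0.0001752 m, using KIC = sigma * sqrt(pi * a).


Fracture toughness: KIC = sigma * sqrt(pi * a)
  pi * a = pi * 0.0001752 = 0.000550407
  sqrt(pi * a) = 0.023461
  KIC = 36 * 0.023461 = 0.845 MPa*sqrt(m)

0.845 MPa*sqrt(m)


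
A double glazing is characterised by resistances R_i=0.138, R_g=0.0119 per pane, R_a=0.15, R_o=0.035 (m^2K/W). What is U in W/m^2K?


Total thermal resistance (series):
  R_total = R_in + R_glass + R_air + R_glass + R_out
  R_total = 0.138 + 0.0119 + 0.15 + 0.0119 + 0.035 = 0.3468 m^2K/W
U-value = 1 / R_total = 1 / 0.3468 = 2.884 W/m^2K

2.884 W/m^2K


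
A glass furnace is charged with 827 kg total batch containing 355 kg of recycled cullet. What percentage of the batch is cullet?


Cullet ratio = (cullet mass / total batch mass) * 100
  Ratio = 355 / 827 * 100 = 42.93%

42.93%


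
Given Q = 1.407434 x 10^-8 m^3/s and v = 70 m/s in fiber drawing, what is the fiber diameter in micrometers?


Cross-sectional area from continuity:
  A = Q / v = 1.407434 x 10^-8 / 70 = 2.01062 x 10^-10 m^2
Diameter from circular cross-section:
  d = sqrt(4A / pi) * 10^6 (m -> um)
  d = sqrt(4 * 2.01062 x 10^-10 / pi) * 10^6 = 16.0 um

16.0 um


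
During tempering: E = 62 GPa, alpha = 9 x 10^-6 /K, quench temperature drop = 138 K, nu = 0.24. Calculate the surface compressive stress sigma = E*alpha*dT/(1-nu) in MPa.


Tempering stress: sigma = E * alpha * dT / (1 - nu)
  E (MPa) = 62 * 1000 = 62000
  Numerator = 62000 * (9 x 10^-6) * 138 = 77.004
  Denominator = 1 - 0.24 = 0.76
  sigma = 77.004 / 0.76 = 101.3 MPa

101.3 MPa


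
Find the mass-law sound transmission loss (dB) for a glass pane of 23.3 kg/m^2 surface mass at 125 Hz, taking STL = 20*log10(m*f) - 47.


Mass law: STL = 20 * log10(m * f) - 47
  m * f = 23.3 * 125 = 2912.5
  log10(2912.5) = 3.46427
  STL = 20 * 3.46427 - 47 = 69.2854 - 47 = 22.3 dB

22.3 dB


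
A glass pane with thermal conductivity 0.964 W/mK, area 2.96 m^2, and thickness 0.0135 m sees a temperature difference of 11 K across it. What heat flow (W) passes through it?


Fourier's law: Q = k * A * dT / t
  Q = 0.964 * 2.96 * 11 / 0.0135
  Q = 31.38784 / 0.0135 = 2325 W

2325 W


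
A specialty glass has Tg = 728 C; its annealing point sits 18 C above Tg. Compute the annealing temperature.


The annealing temperature is Tg plus the offset:
  T_anneal = 728 + 18 = 746 C

746 C


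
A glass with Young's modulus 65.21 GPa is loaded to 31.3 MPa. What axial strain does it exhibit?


Rearrange E = sigma / epsilon:
  epsilon = sigma / E
  E (MPa) = 65.21 * 1000 = 65210
  epsilon = 31.3 / 65210 = 0.00048

0.00048


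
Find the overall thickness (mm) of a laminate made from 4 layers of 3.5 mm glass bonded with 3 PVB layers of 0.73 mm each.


Total thickness = glass contribution + PVB contribution
  Glass: 4 * 3.5 = 14.0 mm
  PVB: 3 * 0.73 = 2.19 mm
  Total = 14.0 + 2.19 = 16.19 mm

16.19 mm


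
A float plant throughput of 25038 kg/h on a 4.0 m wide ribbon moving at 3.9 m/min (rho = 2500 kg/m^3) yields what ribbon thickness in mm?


Ribbon cross-section from mass balance:
  Volume rate = throughput / density = 25038 / 2500 = 10.0152 m^3/h
  thickness = volume rate / (speed * 60 * width), i.e.
  thickness = throughput / (60 * speed * width * density) * 1000
  thickness = 25038 / (60 * 3.9 * 4.0 * 2500) * 1000 = 10.7 mm

10.7 mm


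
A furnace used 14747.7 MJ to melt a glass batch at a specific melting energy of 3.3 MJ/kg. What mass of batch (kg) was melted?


Rearrange E = m * s for m:
  m = E / s
  m = 14747.7 / 3.3 = 4469.0 kg

4469.0 kg


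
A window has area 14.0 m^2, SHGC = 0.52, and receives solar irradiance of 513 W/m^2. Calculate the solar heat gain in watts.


Solar heat gain: Q = Area * SHGC * Irradiance
  Q = 14.0 * 0.52 * 513 = 3734.6 W

3734.6 W


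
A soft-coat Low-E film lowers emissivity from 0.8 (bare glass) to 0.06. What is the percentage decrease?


Percentage reduction = (1 - coated/uncoated) * 100
  Ratio = 0.06 / 0.8 = 0.075
  Reduction = (1 - 0.075) * 100 = 92.5%

92.5%


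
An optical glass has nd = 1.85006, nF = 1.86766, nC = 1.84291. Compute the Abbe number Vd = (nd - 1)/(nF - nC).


Abbe number formula: Vd = (nd - 1) / (nF - nC)
  nd - 1 = 1.85006 - 1 = 0.85006
  nF - nC = 1.86766 - 1.84291 = 0.02475
  Vd = 0.85006 / 0.02475 = 34.35

34.35


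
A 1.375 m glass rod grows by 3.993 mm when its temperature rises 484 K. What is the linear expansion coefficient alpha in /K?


Rearrange dL = alpha * L0 * dT for alpha:
  alpha = dL / (L0 * dT)
  alpha = (3.993 / 1000) / (1.375 * 484) = 0.000006 /K = 6 x 10^-6 /K

6 x 10^-6 /K


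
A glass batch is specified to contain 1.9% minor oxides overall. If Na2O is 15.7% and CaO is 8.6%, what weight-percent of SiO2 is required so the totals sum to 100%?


Known pieces sum to 100%:
  SiO2 = 100 - (others + Na2O + CaO)
  SiO2 = 100 - (1.9 + 15.7 + 8.6) = 73.8%

73.8%


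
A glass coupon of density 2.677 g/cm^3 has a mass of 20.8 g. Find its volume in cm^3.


Rearrange rho = m / V:
  V = m / rho
  V = 20.8 / 2.677 = 7.77 cm^3

7.77 cm^3


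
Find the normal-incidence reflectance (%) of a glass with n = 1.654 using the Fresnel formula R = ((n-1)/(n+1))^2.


Fresnel reflectance at normal incidence:
  R = ((n - 1)/(n + 1))^2
  (n - 1)/(n + 1) = (1.654 - 1)/(1.654 + 1) = 0.24642
  R = 0.24642^2 = 0.0607228
  R(%) = 0.0607228 * 100 = 6.072%

6.072%
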